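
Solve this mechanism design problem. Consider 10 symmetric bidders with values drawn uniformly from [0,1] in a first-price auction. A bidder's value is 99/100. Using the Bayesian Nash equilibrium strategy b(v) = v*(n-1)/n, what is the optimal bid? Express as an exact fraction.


Step 1: The symmetric BNE bidding function is b(v) = v * (n-1) / n
Step 2: Substitute v = 99/100 and n = 10
Step 3: b = 99/100 * 9/10
Step 4: b = 891/1000

891/1000


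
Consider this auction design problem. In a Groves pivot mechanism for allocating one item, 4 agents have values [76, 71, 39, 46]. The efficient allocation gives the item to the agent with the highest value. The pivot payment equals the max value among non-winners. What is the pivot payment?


Step 1: The efficient winner is agent 0 with value 76
Step 2: Other agents' values: [71, 39, 46]
Step 3: Pivot payment = max(others) = 71
Step 4: The winner pays 71

71


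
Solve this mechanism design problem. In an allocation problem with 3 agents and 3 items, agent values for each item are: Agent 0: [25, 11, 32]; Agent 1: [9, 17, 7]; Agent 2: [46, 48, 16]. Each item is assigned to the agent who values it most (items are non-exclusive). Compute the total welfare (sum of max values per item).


Step 1: For each item, find the maximum value among all agents.
Step 2: Item 0 -> Agent 2 (value 46)
Step 3: Item 1 -> Agent 2 (value 48)
Step 4: Item 2 -> Agent 0 (value 32)
Step 5: Total welfare = 46 + 48 + 32 = 126

126


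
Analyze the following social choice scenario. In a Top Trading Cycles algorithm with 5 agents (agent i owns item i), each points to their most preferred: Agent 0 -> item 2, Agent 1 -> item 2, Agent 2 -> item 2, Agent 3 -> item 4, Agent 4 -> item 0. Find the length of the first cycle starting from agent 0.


Step 1: Trace the pointer graph from agent 0: 0 -> 2 -> 2
Step 2: A cycle is detected when we revisit agent 2
Step 3: The cycle is: 2 -> 2
Step 4: Cycle length = 1

1


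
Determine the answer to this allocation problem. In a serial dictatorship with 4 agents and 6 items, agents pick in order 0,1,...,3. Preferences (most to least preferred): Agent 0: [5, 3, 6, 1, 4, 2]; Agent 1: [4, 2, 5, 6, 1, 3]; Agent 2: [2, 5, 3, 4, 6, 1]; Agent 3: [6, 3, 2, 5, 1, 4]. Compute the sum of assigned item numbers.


Step 1: Agent 0 picks item 5
Step 2: Agent 1 picks item 4
Step 3: Agent 2 picks item 2
Step 4: Agent 3 picks item 6
Step 5: Sum = 5 + 4 + 2 + 6 = 17

17


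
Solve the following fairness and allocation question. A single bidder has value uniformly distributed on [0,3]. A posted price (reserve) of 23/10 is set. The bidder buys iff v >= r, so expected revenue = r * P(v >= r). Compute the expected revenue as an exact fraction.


Step 1: Posted price r = 23/10, value support [0,3]
Step 2: P(v >= r) = (3 - 23/10)/3 = 7/30
Step 3: Expected revenue = r * P(v >= r) = 23/10 * 7/30
Step 4: Revenue = 161/300

161/300


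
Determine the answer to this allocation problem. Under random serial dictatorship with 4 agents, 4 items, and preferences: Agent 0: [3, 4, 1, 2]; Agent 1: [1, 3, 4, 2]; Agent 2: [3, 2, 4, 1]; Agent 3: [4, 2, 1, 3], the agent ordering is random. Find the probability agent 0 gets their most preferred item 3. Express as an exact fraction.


Step 1: Agent 0 wants item 3
Step 2: There are 24 possible orderings of agents
Step 3: In 12 orderings, agent 0 gets item 3
Step 4: Probability = 12/24 = 1/2

1/2


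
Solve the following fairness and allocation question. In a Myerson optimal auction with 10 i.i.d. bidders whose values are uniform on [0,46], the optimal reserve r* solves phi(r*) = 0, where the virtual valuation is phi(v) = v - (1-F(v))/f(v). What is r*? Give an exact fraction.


Step 1: For U[0,46], F(v) = v/46 and f(v) = 1/46
Step 2: phi(v) = v - (1 - v/46)/(1/46) = v - (46 - v) = 2v - 46
Step 3: Set phi(r*) = 0: 2r* - 46 = 0
Step 4: r* = 46/2 = 23 (the number of bidders n = 10 does not enter)

23


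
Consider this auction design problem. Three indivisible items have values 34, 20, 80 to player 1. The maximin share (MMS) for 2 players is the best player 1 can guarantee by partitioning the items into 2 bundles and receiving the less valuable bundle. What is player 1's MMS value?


Step 1: Item values = 34, 20, 80
Step 2: Enumerate all 2-bundle partitions and take the smaller bundle:
  Partition 1: {34} vs {20,80} -> bundles 34, 100; min = 34
  Partition 2: {20} vs {34,80} -> bundles 20, 114; min = 20
  Partition 3: {80} vs {34,20} -> bundles 80, 54; min = 54
Step 3: MMS = max(34, 20, 54) = 54

54


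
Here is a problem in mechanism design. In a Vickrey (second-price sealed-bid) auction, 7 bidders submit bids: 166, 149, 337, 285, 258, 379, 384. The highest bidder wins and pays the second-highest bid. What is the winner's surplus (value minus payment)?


Step 1: Sort bids in descending order: 384, 379, 337, 285, 258, 166, 149
Step 2: The winning bid is the highest: 384
Step 3: The payment equals the second-highest bid: 379
Step 4: Surplus = winner's bid - payment = 384 - 379 = 5

5


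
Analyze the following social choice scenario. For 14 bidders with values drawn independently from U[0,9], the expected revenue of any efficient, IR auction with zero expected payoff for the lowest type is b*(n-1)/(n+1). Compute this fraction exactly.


Step 1: By Revenue Equivalence, expected revenue = b*(n-1)/(n+1)
Step 2: Substituting n = 14, b = 9
Step 3: Revenue = 9*(14-1)/(14+1) = 9*13/15
Step 4: Revenue = 117/15 = 39/5

39/5


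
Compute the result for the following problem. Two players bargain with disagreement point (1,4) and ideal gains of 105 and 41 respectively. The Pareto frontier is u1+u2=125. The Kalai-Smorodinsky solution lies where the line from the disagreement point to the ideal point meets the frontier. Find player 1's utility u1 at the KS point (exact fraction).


Step 1: At the KS point, (u1-d1)/r1 = (u2-d2)/r2 = t and u1+u2 = 125
Step 2: u1 = d1 + r1*t and u2 = d2 + r2*t, so (d1 + r1*t) + (d2 + r2*t) = 125
Step 3: t = (125 - 1 - 4)/(105 + 41) = 120/146 = 60/73
Step 4: u1 = d1 + r1*t = 1 + 105 * 60/73 = 6373/73
Step 5: (Check: u2 = d2 + r2*t = 2752/73; u1+u2 = 6373/73 + 2752/73 = 125, on the frontier.)

6373/73


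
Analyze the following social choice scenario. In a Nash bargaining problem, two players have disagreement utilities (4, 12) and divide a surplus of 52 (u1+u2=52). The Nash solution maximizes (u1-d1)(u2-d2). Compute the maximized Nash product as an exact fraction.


Step 1: The Nash solution splits surplus symmetrically above the disagreement point
Step 2: u1 = (total + d1 - d2)/2 = (52 + 4 - 12)/2 = 22
Step 3: u2 = (total - d1 + d2)/2 = (52 - 4 + 12)/2 = 30
Step 4: Nash product = (22 - 4) * (30 - 12)
Step 5: = 18 * 18 = 324

324


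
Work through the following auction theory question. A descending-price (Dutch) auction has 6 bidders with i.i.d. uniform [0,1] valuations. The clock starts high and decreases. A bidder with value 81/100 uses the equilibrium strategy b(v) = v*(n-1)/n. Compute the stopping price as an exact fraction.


Step 1: Dutch auctions are strategically equivalent to first-price auctions
Step 2: The equilibrium bid is b(v) = v*(n-1)/n
Step 3: b = 81/100 * 5/6
Step 4: b = 27/40

27/40


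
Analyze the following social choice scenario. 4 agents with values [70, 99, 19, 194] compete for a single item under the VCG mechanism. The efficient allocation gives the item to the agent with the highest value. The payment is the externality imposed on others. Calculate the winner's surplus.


Step 1: The winner is the agent with the highest value: agent 3 with value 194
Step 2: Values of other agents: [70, 99, 19]
Step 3: VCG payment = max of others' values = 99
Step 4: Surplus = 194 - 99 = 95

95


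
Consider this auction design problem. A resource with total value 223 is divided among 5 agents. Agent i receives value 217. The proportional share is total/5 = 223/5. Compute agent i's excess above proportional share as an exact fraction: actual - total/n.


Step 1: Proportional share = 223/5
Step 2: Agent's actual allocation = 217
Step 3: Excess = 217 - 223/5 = 862/5

862/5


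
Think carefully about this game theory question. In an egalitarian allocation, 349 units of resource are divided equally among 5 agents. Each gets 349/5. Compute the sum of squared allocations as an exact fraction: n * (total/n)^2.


Step 1: Each agent's share = 349/5
Step 2: Square of each share = (349/5)^2 = 121801/25
Step 3: Sum of squares = 5 * 121801/25 = 121801/5

121801/5


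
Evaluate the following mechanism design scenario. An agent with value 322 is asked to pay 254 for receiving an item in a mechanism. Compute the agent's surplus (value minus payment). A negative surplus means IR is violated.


Step 1: Surplus = value - payment = 322 - 254 = 68
Step 2: IR is satisfied (surplus >= 0)

68


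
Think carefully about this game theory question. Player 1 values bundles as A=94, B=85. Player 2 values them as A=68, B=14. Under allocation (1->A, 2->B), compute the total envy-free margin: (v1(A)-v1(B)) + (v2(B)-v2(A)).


Step 1: Player 1's margin = v1(A) - v1(B) = 94 - 85 = 9
Step 2: Player 2's margin = v2(B) - v2(A) = 14 - 68 = -54
Step 3: Total margin = 9 + -54 = -45

-45


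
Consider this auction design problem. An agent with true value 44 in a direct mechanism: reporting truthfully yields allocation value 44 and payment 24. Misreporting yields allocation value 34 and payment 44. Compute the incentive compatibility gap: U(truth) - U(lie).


Step 1: U(truth) = value - payment = 44 - 24 = 20
Step 2: U(lie) = allocation - payment = 34 - 44 = -10
Step 3: IC gap = 20 - (-10) = 30

30


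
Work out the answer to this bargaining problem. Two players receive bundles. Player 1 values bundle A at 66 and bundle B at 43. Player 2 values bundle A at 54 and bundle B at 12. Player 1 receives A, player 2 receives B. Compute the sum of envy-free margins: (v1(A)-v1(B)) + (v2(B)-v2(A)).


Step 1: Player 1's margin = v1(A) - v1(B) = 66 - 43 = 23
Step 2: Player 2's margin = v2(B) - v2(A) = 12 - 54 = -42
Step 3: Total margin = 23 + -42 = -19

-19


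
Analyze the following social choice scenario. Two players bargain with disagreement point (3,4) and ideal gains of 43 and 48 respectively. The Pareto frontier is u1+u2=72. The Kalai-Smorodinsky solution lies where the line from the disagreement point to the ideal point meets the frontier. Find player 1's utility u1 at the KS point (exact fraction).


Step 1: At the KS point, (u1-d1)/r1 = (u2-d2)/r2 = t and u1+u2 = 72
Step 2: u1 = d1 + r1*t and u2 = d2 + r2*t, so (d1 + r1*t) + (d2 + r2*t) = 72
Step 3: t = (72 - 3 - 4)/(43 + 48) = 65/91 = 5/7
Step 4: u1 = d1 + r1*t = 3 + 43 * 5/7 = 236/7
Step 5: (Check: u2 = d2 + r2*t = 268/7; u1+u2 = 236/7 + 268/7 = 72, on the frontier.)

236/7


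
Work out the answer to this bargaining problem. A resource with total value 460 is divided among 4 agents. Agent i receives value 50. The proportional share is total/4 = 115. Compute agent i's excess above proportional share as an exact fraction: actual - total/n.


Step 1: Proportional share = 460/4 = 115
Step 2: Agent's actual allocation = 50
Step 3: Excess = 50 - 115 = -65

-65


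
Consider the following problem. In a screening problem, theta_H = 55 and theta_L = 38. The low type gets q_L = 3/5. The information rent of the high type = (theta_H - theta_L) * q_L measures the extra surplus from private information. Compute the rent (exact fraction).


Step 1: theta_H - theta_L = 55 - 38 = 17
Step 2: Information rent = (theta_H - theta_L) * q_L
Step 3: = 17 * 3/5
Step 4: = 51/5

51/5


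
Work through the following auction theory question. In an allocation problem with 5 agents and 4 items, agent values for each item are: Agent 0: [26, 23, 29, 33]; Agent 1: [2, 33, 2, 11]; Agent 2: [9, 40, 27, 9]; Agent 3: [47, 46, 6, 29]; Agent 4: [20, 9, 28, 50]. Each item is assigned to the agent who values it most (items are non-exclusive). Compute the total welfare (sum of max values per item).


Step 1: For each item, find the maximum value among all agents.
Step 2: Item 0 -> Agent 3 (value 47)
Step 3: Item 1 -> Agent 3 (value 46)
Step 4: Item 2 -> Agent 0 (value 29)
Step 5: Item 3 -> Agent 4 (value 50)
Step 6: Total welfare = 47 + 46 + 29 + 50 = 172

172


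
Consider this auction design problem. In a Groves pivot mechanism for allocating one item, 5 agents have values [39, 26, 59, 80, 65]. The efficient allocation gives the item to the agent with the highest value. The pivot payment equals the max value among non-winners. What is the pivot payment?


Step 1: The efficient winner is agent 3 with value 80
Step 2: Other agents' values: [39, 26, 59, 65]
Step 3: Pivot payment = max(others) = 65
Step 4: The winner pays 65

65


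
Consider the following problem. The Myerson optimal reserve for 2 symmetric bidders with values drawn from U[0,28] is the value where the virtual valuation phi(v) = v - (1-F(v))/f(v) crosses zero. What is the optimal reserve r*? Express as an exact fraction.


Step 1: For U[0,28], F(v) = v/28 and f(v) = 1/28
Step 2: phi(v) = v - (1 - v/28)/(1/28) = v - (28 - v) = 2v - 28
Step 3: Set phi(r*) = 0: 2r* - 28 = 0
Step 4: r* = 28/2 = 14 (the number of bidders n = 2 does not enter)

14


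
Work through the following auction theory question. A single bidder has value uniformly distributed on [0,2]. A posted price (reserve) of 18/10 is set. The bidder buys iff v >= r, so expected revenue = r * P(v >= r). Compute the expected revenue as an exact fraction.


Step 1: Posted price r = 9/5, value support [0,2]
Step 2: P(v >= r) = (2 - 9/5)/2 = 1/10
Step 3: Expected revenue = r * P(v >= r) = 9/5 * 1/10
Step 4: Revenue = 9/50

9/50


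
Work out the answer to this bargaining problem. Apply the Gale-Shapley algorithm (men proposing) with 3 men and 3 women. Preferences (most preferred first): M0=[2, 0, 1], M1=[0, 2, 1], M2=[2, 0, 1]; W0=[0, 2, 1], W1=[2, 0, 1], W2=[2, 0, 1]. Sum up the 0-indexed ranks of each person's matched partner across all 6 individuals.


Step 1: Run Gale-Shapley (men propose, women hold best offer):
  M0 proposes to W2; she accepts
  M1 proposes to W0; she accepts
  M2 proposes to W2; she switches from M0
  M0 proposes to W0; she switches from M1
  M1 proposes to W2; rejected
  M1 proposes to W1; she accepts
Step 2: Final matching: W0-M0, W1-M1, W2-M2
Step 3: 0-indexed ranks (man's rank of his match, then woman's): 1 + 0 + 2 + 2 + 0 + 0
Step 4: Total rank sum = 5

5


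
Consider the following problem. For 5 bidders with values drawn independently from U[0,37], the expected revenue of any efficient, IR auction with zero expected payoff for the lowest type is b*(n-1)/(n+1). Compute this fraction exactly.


Step 1: By Revenue Equivalence, expected revenue = b*(n-1)/(n+1)
Step 2: Substituting n = 5, b = 37
Step 3: Revenue = 37*(5-1)/(5+1) = 37*4/6
Step 4: Revenue = 148/6 = 74/3

74/3


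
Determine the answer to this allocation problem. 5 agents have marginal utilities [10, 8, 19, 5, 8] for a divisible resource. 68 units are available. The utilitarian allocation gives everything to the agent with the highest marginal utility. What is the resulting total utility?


Step 1: The marginal utilities are [10, 8, 19, 5, 8]
Step 2: The highest marginal utility is 19
Step 3: All 68 units go to that agent
Step 4: Total utility = 19 * 68 = 1292

1292


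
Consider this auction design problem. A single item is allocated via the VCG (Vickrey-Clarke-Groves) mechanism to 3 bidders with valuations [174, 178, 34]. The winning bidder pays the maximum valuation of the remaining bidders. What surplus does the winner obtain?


Step 1: The winner is the agent with the highest value: agent 1 with value 178
Step 2: Values of other agents: [174, 34]
Step 3: VCG payment = max of others' values = 174
Step 4: Surplus = 178 - 174 = 4

4


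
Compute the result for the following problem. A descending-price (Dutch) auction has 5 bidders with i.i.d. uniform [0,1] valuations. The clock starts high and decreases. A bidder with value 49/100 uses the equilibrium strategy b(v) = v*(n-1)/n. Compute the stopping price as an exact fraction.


Step 1: Dutch auctions are strategically equivalent to first-price auctions
Step 2: The equilibrium bid is b(v) = v*(n-1)/n
Step 3: b = 49/100 * 4/5
Step 4: b = 49/125

49/125


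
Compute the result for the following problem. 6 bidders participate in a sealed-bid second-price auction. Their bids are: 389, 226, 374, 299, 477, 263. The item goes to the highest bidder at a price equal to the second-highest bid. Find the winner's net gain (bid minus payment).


Step 1: Sort bids in descending order: 477, 389, 374, 299, 263, 226
Step 2: The winning bid is the highest: 477
Step 3: The payment equals the second-highest bid: 389
Step 4: Surplus = winner's bid - payment = 477 - 389 = 88

88


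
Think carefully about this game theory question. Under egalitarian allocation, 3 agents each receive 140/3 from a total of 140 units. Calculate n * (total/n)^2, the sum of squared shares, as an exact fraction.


Step 1: Each agent's share = 140/3
Step 2: Square of each share = (140/3)^2 = 19600/9
Step 3: Sum of squares = 3 * 19600/9 = 19600/3

19600/3


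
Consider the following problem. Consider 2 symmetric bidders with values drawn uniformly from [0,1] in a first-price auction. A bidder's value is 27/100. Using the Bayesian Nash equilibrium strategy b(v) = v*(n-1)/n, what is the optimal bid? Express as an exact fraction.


Step 1: The symmetric BNE bidding function is b(v) = v * (n-1) / n
Step 2: Substitute v = 27/100 and n = 2
Step 3: b = 27/100 * 1/2
Step 4: b = 27/200

27/200


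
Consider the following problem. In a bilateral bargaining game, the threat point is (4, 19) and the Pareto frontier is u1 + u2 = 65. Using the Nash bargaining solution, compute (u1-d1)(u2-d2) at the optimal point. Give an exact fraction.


Step 1: The Nash solution splits surplus symmetrically above the disagreement point
Step 2: u1 = (total + d1 - d2)/2 = (65 + 4 - 19)/2 = 25
Step 3: u2 = (total - d1 + d2)/2 = (65 - 4 + 19)/2 = 40
Step 4: Nash product = (25 - 4) * (40 - 19)
Step 5: = 21 * 21 = 441

441


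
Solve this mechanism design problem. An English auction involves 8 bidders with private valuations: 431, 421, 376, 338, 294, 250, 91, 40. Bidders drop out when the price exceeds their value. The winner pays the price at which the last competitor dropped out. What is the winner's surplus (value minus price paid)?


Step 1: Identify the highest value: 431
Step 2: Identify the second-highest value: 421
Step 3: The final price = second-highest value = 421
Step 4: Surplus = 431 - 421 = 10

10


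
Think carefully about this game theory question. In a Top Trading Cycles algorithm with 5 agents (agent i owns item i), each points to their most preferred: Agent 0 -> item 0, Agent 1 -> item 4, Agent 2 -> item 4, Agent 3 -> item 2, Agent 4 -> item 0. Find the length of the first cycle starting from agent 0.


Step 1: Trace the pointer graph from agent 0: 0 -> 0
Step 2: A cycle is detected when we revisit agent 0
Step 3: The cycle is: 0 -> 0
Step 4: Cycle length = 1

1


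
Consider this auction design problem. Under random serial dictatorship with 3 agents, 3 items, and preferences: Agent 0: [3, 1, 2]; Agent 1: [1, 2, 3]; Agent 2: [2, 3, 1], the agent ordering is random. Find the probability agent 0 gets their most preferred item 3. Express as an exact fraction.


Step 1: Agent 0 wants item 3
Step 2: There are 6 possible orderings of agents
Step 3: In 6 orderings, agent 0 gets item 3
Step 4: Probability = 6/6 = 1

1


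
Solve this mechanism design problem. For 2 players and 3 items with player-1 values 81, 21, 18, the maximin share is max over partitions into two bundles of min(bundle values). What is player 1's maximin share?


Step 1: Item values = 81, 21, 18
Step 2: Enumerate all 2-bundle partitions and take the smaller bundle:
  Partition 1: {81} vs {21,18} -> bundles 81, 39; min = 39
  Partition 2: {21} vs {81,18} -> bundles 21, 99; min = 21
  Partition 3: {18} vs {81,21} -> bundles 18, 102; min = 18
Step 3: MMS = max(39, 21, 18) = 39

39


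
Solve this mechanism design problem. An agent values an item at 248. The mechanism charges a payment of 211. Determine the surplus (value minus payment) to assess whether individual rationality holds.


Step 1: Surplus = value - payment = 248 - 211 = 37
Step 2: IR is satisfied (surplus >= 0)

37


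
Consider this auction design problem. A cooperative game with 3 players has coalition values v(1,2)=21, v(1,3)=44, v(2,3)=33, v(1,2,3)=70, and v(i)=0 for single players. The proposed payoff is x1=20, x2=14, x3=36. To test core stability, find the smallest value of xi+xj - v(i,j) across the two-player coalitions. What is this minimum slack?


Step 1: Slack for coalition (1,2): x1+x2 - v12 = 34 - 21 = 13
Step 2: Slack for coalition (1,3): x1+x3 - v13 = 56 - 44 = 12
Step 3: Slack for coalition (2,3): x2+x3 - v23 = 50 - 33 = 17
Step 4: Minimum slack = min(13, 12, 17) = 12, attained by (1,3); no pair can gain by deviating, so the allocation is in the core

12


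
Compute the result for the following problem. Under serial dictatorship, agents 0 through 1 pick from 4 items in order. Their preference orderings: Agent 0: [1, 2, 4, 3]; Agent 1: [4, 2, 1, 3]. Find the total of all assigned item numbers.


Step 1: Agent 0 picks item 1
Step 2: Agent 1 picks item 4
Step 3: Sum = 1 + 4 = 5

5


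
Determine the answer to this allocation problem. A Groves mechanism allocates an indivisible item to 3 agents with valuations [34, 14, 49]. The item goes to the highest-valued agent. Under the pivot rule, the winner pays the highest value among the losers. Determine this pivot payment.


Step 1: The efficient winner is agent 2 with value 49
Step 2: Other agents' values: [34, 14]
Step 3: Pivot payment = max(others) = 34
Step 4: The winner pays 34

34


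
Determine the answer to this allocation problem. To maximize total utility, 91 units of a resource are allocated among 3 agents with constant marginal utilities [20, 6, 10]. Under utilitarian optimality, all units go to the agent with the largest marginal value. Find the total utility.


Step 1: The marginal utilities are [20, 6, 10]
Step 2: The highest marginal utility is 20
Step 3: All 91 units go to that agent
Step 4: Total utility = 20 * 91 = 1820

1820


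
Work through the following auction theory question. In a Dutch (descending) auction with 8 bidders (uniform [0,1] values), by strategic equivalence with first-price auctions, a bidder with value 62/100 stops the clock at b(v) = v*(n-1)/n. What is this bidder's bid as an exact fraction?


Step 1: Dutch auctions are strategically equivalent to first-price auctions
Step 2: The equilibrium bid is b(v) = v*(n-1)/n
Step 3: b = 31/50 * 7/8
Step 4: b = 217/400

217/400


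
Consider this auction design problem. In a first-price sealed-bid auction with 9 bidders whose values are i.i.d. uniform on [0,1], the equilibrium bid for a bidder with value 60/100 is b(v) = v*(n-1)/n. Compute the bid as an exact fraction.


Step 1: The symmetric BNE bidding function is b(v) = v * (n-1) / n
Step 2: Substitute v = 3/5 and n = 9
Step 3: b = 3/5 * 8/9
Step 4: b = 8/15

8/15


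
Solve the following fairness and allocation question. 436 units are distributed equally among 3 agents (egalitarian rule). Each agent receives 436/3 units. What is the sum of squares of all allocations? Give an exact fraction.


Step 1: Each agent's share = 436/3
Step 2: Square of each share = (436/3)^2 = 190096/9
Step 3: Sum of squares = 3 * 190096/9 = 190096/3

190096/3


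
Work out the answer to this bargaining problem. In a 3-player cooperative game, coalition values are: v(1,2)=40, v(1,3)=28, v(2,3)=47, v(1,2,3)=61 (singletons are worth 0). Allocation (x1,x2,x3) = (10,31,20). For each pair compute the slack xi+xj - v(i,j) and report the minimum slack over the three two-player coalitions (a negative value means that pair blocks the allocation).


Step 1: Slack for coalition (1,2): x1+x2 - v12 = 41 - 40 = 1
Step 2: Slack for coalition (1,3): x1+x3 - v13 = 30 - 28 = 2
Step 3: Slack for coalition (2,3): x2+x3 - v23 = 51 - 47 = 4
Step 4: Minimum slack = min(1, 2, 4) = 1, attained by (1,2); no pair can gain by deviating, so the allocation is in the core

1


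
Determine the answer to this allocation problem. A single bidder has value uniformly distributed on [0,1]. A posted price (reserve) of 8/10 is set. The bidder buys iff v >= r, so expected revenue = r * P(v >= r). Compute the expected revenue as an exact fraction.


Step 1: Posted price r = 4/5, value support [0,1]
Step 2: P(v >= r) = (1 - 4/5)/1 = 1/5
Step 3: Expected revenue = r * P(v >= r) = 4/5 * 1/5
Step 4: Revenue = 4/25

4/25


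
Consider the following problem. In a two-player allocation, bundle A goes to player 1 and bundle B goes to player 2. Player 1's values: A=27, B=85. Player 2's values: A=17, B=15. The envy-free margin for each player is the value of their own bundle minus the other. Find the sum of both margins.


Step 1: Player 1's margin = v1(A) - v1(B) = 27 - 85 = -58
Step 2: Player 2's margin = v2(B) - v2(A) = 15 - 17 = -2
Step 3: Total margin = -58 + -2 = -60

-60


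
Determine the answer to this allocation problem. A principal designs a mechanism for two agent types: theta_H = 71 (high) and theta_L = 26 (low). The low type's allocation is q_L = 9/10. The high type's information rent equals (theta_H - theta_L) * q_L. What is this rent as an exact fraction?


Step 1: theta_H - theta_L = 71 - 26 = 45
Step 2: Information rent = (theta_H - theta_L) * q_L
Step 3: = 45 * 9/10
Step 4: = 81/2

81/2


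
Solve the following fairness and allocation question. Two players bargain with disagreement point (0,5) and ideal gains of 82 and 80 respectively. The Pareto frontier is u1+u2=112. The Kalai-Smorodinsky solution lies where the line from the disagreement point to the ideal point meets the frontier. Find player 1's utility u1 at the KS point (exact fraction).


Step 1: At the KS point, (u1-d1)/r1 = (u2-d2)/r2 = t and u1+u2 = 112
Step 2: u1 = d1 + r1*t and u2 = d2 + r2*t, so (d1 + r1*t) + (d2 + r2*t) = 112
Step 3: t = (112 - 0 - 5)/(82 + 80) = 107/162
Step 4: u1 = d1 + r1*t = 0 + 82 * 107/162 = 4387/81
Step 5: (Check: u2 = d2 + r2*t = 4685/81; u1+u2 = 4387/81 + 4685/81 = 112, on the frontier.)

4387/81


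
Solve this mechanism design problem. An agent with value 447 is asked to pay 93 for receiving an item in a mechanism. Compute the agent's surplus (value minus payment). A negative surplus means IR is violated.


Step 1: Surplus = value - payment = 447 - 93 = 354
Step 2: IR is satisfied (surplus >= 0)

354


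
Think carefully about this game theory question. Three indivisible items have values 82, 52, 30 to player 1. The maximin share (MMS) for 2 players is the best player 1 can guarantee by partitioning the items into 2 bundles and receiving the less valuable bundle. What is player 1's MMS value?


Step 1: Item values = 82, 52, 30
Step 2: Enumerate all 2-bundle partitions and take the smaller bundle:
  Partition 1: {82} vs {52,30} -> bundles 82, 82; min = 82
  Partition 2: {52} vs {82,30} -> bundles 52, 112; min = 52
  Partition 3: {30} vs {82,52} -> bundles 30, 134; min = 30
Step 3: MMS = max(82, 52, 30) = 82

82


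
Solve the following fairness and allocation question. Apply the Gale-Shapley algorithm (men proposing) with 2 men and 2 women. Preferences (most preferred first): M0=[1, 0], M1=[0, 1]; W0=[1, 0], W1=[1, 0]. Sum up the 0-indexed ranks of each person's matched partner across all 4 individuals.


Step 1: Run Gale-Shapley (men propose, women hold best offer):
  M0 proposes to W1; she accepts
  M1 proposes to W0; she accepts
Step 2: Final matching: W0-M1, W1-M0
Step 3: 0-indexed ranks (man's rank of his match, then woman's): 0 + 0 + 0 + 1
Step 4: Total rank sum = 1

1


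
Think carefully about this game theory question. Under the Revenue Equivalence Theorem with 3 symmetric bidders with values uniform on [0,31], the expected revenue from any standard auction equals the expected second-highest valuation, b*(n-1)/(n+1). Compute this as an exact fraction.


Step 1: By Revenue Equivalence, expected revenue = b*(n-1)/(n+1)
Step 2: Substituting n = 3, b = 31
Step 3: Revenue = 31*(3-1)/(3+1) = 31*2/4
Step 4: Revenue = 62/4 = 31/2

31/2


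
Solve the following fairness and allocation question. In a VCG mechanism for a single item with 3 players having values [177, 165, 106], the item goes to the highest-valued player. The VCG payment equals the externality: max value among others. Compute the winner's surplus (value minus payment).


Step 1: The winner is the agent with the highest value: agent 0 with value 177
Step 2: Values of other agents: [165, 106]
Step 3: VCG payment = max of others' values = 165
Step 4: Surplus = 177 - 165 = 12

12


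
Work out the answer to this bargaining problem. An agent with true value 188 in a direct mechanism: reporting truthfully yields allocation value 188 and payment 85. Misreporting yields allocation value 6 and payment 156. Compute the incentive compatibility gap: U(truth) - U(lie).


Step 1: U(truth) = value - payment = 188 - 85 = 103
Step 2: U(lie) = allocation - payment = 6 - 156 = -150
Step 3: IC gap = 103 - (-150) = 253

253


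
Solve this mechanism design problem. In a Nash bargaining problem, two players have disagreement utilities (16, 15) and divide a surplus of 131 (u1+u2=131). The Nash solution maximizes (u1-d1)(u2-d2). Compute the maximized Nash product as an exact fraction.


Step 1: The Nash solution splits surplus symmetrically above the disagreement point
Step 2: u1 = (total + d1 - d2)/2 = (131 + 16 - 15)/2 = 66
Step 3: u2 = (total - d1 + d2)/2 = (131 - 16 + 15)/2 = 65
Step 4: Nash product = (66 - 16) * (65 - 15)
Step 5: = 50 * 50 = 2500

2500


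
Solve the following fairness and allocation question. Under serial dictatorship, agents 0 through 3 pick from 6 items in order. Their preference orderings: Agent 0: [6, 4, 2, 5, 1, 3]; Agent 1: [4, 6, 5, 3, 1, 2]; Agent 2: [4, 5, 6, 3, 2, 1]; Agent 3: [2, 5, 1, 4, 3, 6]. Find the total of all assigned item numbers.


Step 1: Agent 0 picks item 6
Step 2: Agent 1 picks item 4
Step 3: Agent 2 picks item 5
Step 4: Agent 3 picks item 2
Step 5: Sum = 6 + 4 + 5 + 2 = 17

17


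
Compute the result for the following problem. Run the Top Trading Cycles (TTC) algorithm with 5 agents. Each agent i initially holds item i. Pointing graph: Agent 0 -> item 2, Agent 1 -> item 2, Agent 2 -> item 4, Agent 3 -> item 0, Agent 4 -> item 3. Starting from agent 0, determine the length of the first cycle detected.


Step 1: Trace the pointer graph from agent 0: 0 -> 2 -> 4 -> 3 -> 0
Step 2: A cycle is detected when we revisit agent 0
Step 3: The cycle is: 0 -> 2 -> 4 -> 3 -> 0
Step 4: Cycle length = 4

4


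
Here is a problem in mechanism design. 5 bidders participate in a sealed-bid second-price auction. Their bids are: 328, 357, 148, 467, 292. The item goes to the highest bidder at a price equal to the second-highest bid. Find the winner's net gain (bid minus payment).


Step 1: Sort bids in descending order: 467, 357, 328, 292, 148
Step 2: The winning bid is the highest: 467
Step 3: The payment equals the second-highest bid: 357
Step 4: Surplus = winner's bid - payment = 467 - 357 = 110

110


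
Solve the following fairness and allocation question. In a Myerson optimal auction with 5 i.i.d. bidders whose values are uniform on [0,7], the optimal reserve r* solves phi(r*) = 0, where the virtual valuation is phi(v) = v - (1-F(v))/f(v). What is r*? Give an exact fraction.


Step 1: For U[0,7], F(v) = v/7 and f(v) = 1/7
Step 2: phi(v) = v - (1 - v/7)/(1/7) = v - (7 - v) = 2v - 7
Step 3: Set phi(r*) = 0: 2r* - 7 = 0
Step 4: r* = 7/2 (the number of bidders n = 5 does not enter)

7/2


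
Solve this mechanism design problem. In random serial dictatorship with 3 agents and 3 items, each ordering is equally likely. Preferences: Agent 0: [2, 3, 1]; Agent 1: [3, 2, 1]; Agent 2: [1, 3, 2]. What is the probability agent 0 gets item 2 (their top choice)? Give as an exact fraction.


Step 1: Agent 0 wants item 2
Step 2: There are 6 possible orderings of agents
Step 3: In 6 orderings, agent 0 gets item 2
Step 4: Probability = 6/6 = 1

1


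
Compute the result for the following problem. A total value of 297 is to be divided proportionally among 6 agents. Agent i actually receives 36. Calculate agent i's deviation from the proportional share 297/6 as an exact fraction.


Step 1: Proportional share = 297/6 = 99/2
Step 2: Agent's actual allocation = 36
Step 3: Excess = 36 - 99/2 = -27/2

-27/2


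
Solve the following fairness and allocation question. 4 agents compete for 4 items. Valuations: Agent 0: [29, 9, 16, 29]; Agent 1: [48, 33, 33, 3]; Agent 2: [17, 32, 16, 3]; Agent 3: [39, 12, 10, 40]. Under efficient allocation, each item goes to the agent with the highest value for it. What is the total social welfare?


Step 1: For each item, find the maximum value among all agents.
Step 2: Item 0 -> Agent 1 (value 48)
Step 3: Item 1 -> Agent 1 (value 33)
Step 4: Item 2 -> Agent 1 (value 33)
Step 5: Item 3 -> Agent 3 (value 40)
Step 6: Total welfare = 48 + 33 + 33 + 40 = 154

154


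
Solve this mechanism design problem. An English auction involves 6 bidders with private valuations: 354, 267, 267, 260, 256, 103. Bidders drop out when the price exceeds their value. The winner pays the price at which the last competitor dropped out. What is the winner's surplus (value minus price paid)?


Step 1: Identify the highest value: 354
Step 2: Identify the second-highest value: 267
Step 3: The final price = second-highest value = 267
Step 4: Surplus = 354 - 267 = 87

87


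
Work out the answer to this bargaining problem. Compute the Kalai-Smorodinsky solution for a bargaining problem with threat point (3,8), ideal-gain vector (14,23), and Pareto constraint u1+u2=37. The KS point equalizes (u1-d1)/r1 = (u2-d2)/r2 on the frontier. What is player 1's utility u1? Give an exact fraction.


Step 1: At the KS point, (u1-d1)/r1 = (u2-d2)/r2 = t and u1+u2 = 37
Step 2: u1 = d1 + r1*t and u2 = d2 + r2*t, so (d1 + r1*t) + (d2 + r2*t) = 37
Step 3: t = (37 - 3 - 8)/(14 + 23) = 26/37
Step 4: u1 = d1 + r1*t = 3 + 14 * 26/37 = 475/37
Step 5: (Check: u2 = d2 + r2*t = 894/37; u1+u2 = 475/37 + 894/37 = 37, on the frontier.)

475/37


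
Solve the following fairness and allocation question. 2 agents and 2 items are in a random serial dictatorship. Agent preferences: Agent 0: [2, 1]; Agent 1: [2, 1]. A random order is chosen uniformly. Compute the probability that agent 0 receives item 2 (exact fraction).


Step 1: Agent 0 wants item 2
Step 2: There are 2 possible orderings of agents
Step 3: In 1 orderings, agent 0 gets item 2
Step 4: Probability = 1/2

1/2


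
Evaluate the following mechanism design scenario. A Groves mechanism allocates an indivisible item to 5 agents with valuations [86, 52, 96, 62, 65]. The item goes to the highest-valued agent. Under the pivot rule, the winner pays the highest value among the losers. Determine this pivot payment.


Step 1: The efficient winner is agent 2 with value 96
Step 2: Other agents' values: [86, 52, 62, 65]
Step 3: Pivot payment = max(others) = 86
Step 4: The winner pays 86

86


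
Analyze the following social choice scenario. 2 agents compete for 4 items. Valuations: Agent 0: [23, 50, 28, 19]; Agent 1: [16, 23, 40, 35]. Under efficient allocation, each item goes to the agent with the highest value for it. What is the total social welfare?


Step 1: For each item, find the maximum value among all agents.
Step 2: Item 0 -> Agent 0 (value 23)
Step 3: Item 1 -> Agent 0 (value 50)
Step 4: Item 2 -> Agent 1 (value 40)
Step 5: Item 3 -> Agent 1 (value 35)
Step 6: Total welfare = 23 + 50 + 40 + 35 = 148

148


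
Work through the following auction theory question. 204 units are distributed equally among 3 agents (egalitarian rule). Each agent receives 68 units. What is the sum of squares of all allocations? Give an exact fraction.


Step 1: Each agent's share = 204/3 = 68
Step 2: Square of each share = (68)^2 = 4624
Step 3: Sum of squares = 3 * 4624 = 13872

13872


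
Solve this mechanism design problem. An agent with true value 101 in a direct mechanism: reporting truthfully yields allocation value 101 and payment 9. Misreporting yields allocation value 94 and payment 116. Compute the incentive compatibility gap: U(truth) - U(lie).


Step 1: U(truth) = value - payment = 101 - 9 = 92
Step 2: U(lie) = allocation - payment = 94 - 116 = -22
Step 3: IC gap = 92 - (-22) = 114

114


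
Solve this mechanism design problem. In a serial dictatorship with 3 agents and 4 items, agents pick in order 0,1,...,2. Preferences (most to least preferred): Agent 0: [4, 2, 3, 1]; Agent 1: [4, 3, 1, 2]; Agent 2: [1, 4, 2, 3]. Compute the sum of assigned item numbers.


Step 1: Agent 0 picks item 4
Step 2: Agent 1 picks item 3
Step 3: Agent 2 picks item 1
Step 4: Sum = 4 + 3 + 1 = 8

8


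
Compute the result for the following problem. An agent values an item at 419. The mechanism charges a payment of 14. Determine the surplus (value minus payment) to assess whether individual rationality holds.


Step 1: Surplus = value - payment = 419 - 14 = 405
Step 2: IR is satisfied (surplus >= 0)

405


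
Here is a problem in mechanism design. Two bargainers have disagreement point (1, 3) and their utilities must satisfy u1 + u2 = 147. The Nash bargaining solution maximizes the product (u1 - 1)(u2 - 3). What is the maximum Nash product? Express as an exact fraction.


Step 1: The Nash solution splits surplus symmetrically above the disagreement point
Step 2: u1 = (total + d1 - d2)/2 = (147 + 1 - 3)/2 = 145/2
Step 3: u2 = (total - d1 + d2)/2 = (147 - 1 + 3)/2 = 149/2
Step 4: Nash product = (145/2 - 1) * (149/2 - 3)
Step 5: = 143/2 * 143/2 = 20449/4

20449/4


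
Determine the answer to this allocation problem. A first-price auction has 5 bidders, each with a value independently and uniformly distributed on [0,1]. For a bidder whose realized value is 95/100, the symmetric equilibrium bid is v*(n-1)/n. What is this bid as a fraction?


Step 1: The symmetric BNE bidding function is b(v) = v * (n-1) / n
Step 2: Substitute v = 19/20 and n = 5
Step 3: b = 19/20 * 4/5
Step 4: b = 19/25

19/25


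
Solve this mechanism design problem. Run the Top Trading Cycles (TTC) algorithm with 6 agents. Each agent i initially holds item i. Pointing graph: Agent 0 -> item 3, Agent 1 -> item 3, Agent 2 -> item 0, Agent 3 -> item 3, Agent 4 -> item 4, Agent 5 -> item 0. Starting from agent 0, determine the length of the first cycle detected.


Step 1: Trace the pointer graph from agent 0: 0 -> 3 -> 3
Step 2: A cycle is detected when we revisit agent 3
Step 3: The cycle is: 3 -> 3
Step 4: Cycle length = 1

1


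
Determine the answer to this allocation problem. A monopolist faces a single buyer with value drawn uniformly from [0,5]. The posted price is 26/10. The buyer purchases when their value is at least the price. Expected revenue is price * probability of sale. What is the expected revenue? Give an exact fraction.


Step 1: Posted price r = 13/5, value support [0,5]
Step 2: P(v >= r) = (5 - 13/5)/5 = 12/25
Step 3: Expected revenue = r * P(v >= r) = 13/5 * 12/25
Step 4: Revenue = 156/125

156/125


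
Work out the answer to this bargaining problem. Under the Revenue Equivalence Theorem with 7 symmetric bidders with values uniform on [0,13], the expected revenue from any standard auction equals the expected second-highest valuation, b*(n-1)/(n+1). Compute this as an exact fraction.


Step 1: By Revenue Equivalence, expected revenue = b*(n-1)/(n+1)
Step 2: Substituting n = 7, b = 13
Step 3: Revenue = 13*(7-1)/(7+1) = 13*6/8
Step 4: Revenue = 78/8 = 39/4

39/4


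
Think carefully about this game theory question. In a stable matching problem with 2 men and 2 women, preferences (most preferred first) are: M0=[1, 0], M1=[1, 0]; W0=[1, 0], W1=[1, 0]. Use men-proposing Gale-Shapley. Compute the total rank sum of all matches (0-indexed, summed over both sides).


Step 1: Run Gale-Shapley (men propose, women hold best offer):
  M0 proposes to W1; she accepts
  M1 proposes to W1; she switches from M0
  M0 proposes to W0; she accepts
Step 2: Final matching: W0-M0, W1-M1
Step 3: 0-indexed ranks (man's rank of his match, then woman's): 1 + 1 + 0 + 0
Step 4: Total rank sum = 2

2
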